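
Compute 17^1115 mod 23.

Square-and-reduce mod 23: 17^1≡17, 17^2≡13, 17^4≡8, 17^8≡18, 17^16≡2, 17^32≡4, 17^64≡16, 17^128≡3, 17^256≡9, 17^512≡12, 17^1024≡6.
1115 = 1 + 2 + 8 + 16 + 64 + 1024, so 17^1115 ≡ 17·13·18·2·16·6 ≡ 15 (mod 23).

15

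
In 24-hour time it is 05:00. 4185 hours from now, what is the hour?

4185 − 174·24 = 9, so 4185 ≡ 9 (mod 24).
(5 + 9) mod 24 = 14.

14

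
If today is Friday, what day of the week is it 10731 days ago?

Friday

10731 = 1533·7 + 0, so 10731 mod 7 = 0.
Friday − 0 days → Friday.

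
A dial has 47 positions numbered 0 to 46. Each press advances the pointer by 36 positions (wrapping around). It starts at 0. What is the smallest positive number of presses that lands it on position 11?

36⁻¹ ≡ 17 (mod 47) because 36·17 = 612 = 13·47 + 1.
Multiplying both sides by 17: x ≡ 17·11 = 187 ≡ 46 (mod 47).
Check: 36·46 = 1656 = 35·47 + 11.

46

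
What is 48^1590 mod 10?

Powers of 8 mod 10 repeat with period 4: 8, 4, 2, 6.
1590 mod 4 = 2, so the last digit matches 8^2 = 4.

4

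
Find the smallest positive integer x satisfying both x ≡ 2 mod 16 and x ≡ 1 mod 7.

Since 7·7 ≡ 1 (mod 16), take x = 1 + 7·((2−1)·7 mod 16) = 1 + 7·7 = 50.
Check: 50 mod 16 = 2, 50 mod 7 = 1.

50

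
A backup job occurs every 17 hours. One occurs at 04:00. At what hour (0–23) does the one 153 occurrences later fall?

153·17 = 2601.
2601 = 108·24 + 9, so 2601 mod 24 = 9.
(4 + 9) mod 24 = 13.

13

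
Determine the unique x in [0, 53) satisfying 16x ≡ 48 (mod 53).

3

16⁻¹ ≡ 10 (mod 53) because 16·10 = 160 = 3·53 + 1.
So x ≡ 10·48 = 480 ≡ 3 (mod 53).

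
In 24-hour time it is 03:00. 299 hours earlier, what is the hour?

Dividing 299 by 24 gives quotient 12 and remainder 11.
(3 − 11) mod 24 = 16.

16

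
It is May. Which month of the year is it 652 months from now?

652 − 54·12 = 4, so 652 ≡ 4 (mod 12).
May + 4 months → September.

September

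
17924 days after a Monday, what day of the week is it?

Friday

17924 − 2560·7 = 4, so 17924 ≡ 4 (mod 7).
Monday + 4 days → Friday.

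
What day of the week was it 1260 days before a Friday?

1260 − 180·7 = 0, so 1260 ≡ 0 (mod 7).
Friday − 0 days → Friday.

Friday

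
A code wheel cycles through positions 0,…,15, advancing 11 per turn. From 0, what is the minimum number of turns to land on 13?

7

The inverse of 11 mod 16 is 3 (since 11·3 = 33 ≡ 1).
Multiplying both sides by 3: x ≡ 3·13 = 39 ≡ 7 (mod 16).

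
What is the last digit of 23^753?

Powers of 3 mod 10 repeat with period 4: 3, 9, 7, 1.
753 leaves remainder 1 on division by 4, so 23^753 ends in 3.

3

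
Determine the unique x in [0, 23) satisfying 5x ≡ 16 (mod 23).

The inverse of 5 mod 23 is 14 (since 5·14 = 70 ≡ 1).
So x ≡ 14·16 = 224 ≡ 17 (mod 23).
Check: 5·17 = 85 = 3·23 + 16.

17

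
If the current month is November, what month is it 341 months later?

April

341 mod 12 = 5 (since 28·12 = 336).
November + 5 months → April.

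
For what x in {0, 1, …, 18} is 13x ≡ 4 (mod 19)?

The inverse of 13 mod 19 is 3 (since 13·3 = 39 ≡ 1).
Multiplying both sides by 3: x ≡ 3·4 = 12 ≡ 12 (mod 19).

12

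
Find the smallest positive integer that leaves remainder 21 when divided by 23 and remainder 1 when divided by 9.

136

x ≡ 1 (mod 9) gives x ∈ {1, 10, 19, 28, 37, 46, 55, 64, …}.
The first of these with x mod 23 = 21 is 136.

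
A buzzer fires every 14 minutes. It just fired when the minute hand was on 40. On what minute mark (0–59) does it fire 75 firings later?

10

75·14 = 1050.
Dividing 1050 by 60 gives quotient 17 and remainder 30.
(40 + 30) mod 60 = 10.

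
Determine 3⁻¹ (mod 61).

61 = 20·3 + 1
3 = 3·1 + 0
Back-substituting gives 3·41 ≡ 1 (mod 61).

41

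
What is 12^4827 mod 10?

The units digit of 12^n cycles with period 4: 2, 4, 8, 6, …
4827 leaves remainder 3 on division by 4, so 12^4827 ends in 8.

8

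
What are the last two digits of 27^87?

03

Successive squares of 27 mod 100: 27^1≡27, 27^2≡29, 27^4≡41, 27^8≡81, 27^16≡61, 27^32≡21, 27^64≡41.
87 = 1 + 2 + 4 + 16 + 64, so 27^87 ≡ 27·29·41·61·41 ≡ 3 (mod 100).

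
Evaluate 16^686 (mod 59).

7

Successive squares of 16 mod 59: 16^1≡16, 16^2≡20, 16^4≡46, 16^8≡51, 16^16≡5, 16^32≡25, 16^64≡35, 16^128≡45, 16^256≡19, 16^512≡7.
Since 686 = 2 + 4 + 8 + 32 + 128 + 512 in binary, 16^686 ≡ 20·46·51·25·45·7 ≡ 7 (mod 59).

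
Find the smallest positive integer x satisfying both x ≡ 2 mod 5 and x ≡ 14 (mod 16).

62

Since 16·1 ≡ 1 (mod 5), take x = 14 + 16·((2−14)·1 mod 5) = 14 + 16·3 = 62.
Check: 62 mod 5 = 2, 62 mod 16 = 14.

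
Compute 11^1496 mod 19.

Square-and-reduce mod 19: 11^1≡11, 11^2≡7, 11^4≡11, 11^8≡7, 11^16≡11, 11^32≡7, 11^64≡11, 11^128≡7, 11^256≡11, 11^512≡7, 11^1024≡11.
Since 1496 = 8 + 16 + 64 + 128 + 256 + 1024 in binary, 11^1496 ≡ 7·11·11·7·11·11 ≡ 7 (mod 19).

7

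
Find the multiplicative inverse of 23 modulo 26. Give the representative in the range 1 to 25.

17

23·17 = 391 = 15·26 + 1, so 23⁻¹ ≡ 17 (mod 26).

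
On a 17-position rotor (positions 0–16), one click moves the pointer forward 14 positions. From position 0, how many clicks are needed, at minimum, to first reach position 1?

11

14·11 = 154 = 9·17 + 1, so 14⁻¹ ≡ 11 (mod 17).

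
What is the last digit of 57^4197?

Powers of 7 mod 10 repeat with period 4: 7, 9, 3, 1.
4197 leaves remainder 1 on division by 4, so 57^4197 ends in 7.

7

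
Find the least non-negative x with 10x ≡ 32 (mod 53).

35

10⁻¹ ≡ 16 (mod 53) because 10·16 = 160 = 3·53 + 1.
Multiplying both sides by 16: x ≡ 16·32 = 512 ≡ 35 (mod 53).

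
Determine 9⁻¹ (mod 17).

2

17 = 1·9 + 8
9 = 1·8 + 1
8 = 8·1 + 0
Back-substituting gives 9·2 ≡ 1 (mod 17).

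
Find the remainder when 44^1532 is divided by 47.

14

Successive squares of 44 mod 47: 44^1≡44, 44^2≡9, 44^4≡34, 44^8≡28, 44^16≡32, 44^32≡37, 44^64≡6, 44^128≡36, 44^256≡27, 44^512≡24, 44^1024≡12.
Since 1532 = 4 + 8 + 16 + 32 + 64 + 128 + 256 + 1024 in binary, 44^1532 ≡ 34·28·32·37·6·36·27·12 ≡ 14 (mod 47).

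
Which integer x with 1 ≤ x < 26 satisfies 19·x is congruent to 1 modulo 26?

26 = 1·19 + 7
19 = 2·7 + 5
7 = 1·5 + 2
5 = 2·2 + 1
2 = 2·1 + 0
Back-substituting gives 19·11 ≡ 1 (mod 26).

11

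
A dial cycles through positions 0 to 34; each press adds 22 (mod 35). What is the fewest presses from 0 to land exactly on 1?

22·8 = 176 = 5·35 + 1, so 22⁻¹ ≡ 8 (mod 35).

8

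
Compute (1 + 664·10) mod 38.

664·10 = 6640.
6640 mod 38 = 28 (since 174·38 = 6612).
(1 + 28) mod 38 = 29.

29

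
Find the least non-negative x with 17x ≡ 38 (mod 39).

The inverse of 17 mod 39 is 23 (since 17·23 = 391 ≡ 1).
So x ≡ 23·38 = 874 ≡ 16 (mod 39).

16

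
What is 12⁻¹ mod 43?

18

43 = 3·12 + 7
12 = 1·7 + 5
7 = 1·5 + 2
5 = 2·2 + 1
2 = 2·1 + 0
Back-substituting gives 12·18 ≡ 1 (mod 43).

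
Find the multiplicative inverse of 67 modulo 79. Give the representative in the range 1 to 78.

79 = 1·67 + 12
67 = 5·12 + 7
12 = 1·7 + 5
7 = 1·5 + 2
5 = 2·2 + 1
2 = 2·1 + 0
Back-substituting gives 67·46 ≡ 1 (mod 79).

46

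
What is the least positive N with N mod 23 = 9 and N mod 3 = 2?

x ≡ 2 (mod 3) gives x ∈ {2, 5, 8, 11, 14, 17, 20, 23, …}.
The first of these with x mod 23 = 9 is 32.

32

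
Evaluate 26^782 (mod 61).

5

By repeated squaring mod 61: 26^1≡26, 26^2≡5, 26^4≡25, 26^8≡15, 26^16≡42, 26^32≡56, 26^64≡25, 26^128≡15, 26^256≡42, 26^512≡56.
Since 782 = 2 + 4 + 8 + 256 + 512 in binary, 26^782 ≡ 5·25·15·42·56 ≡ 5 (mod 61).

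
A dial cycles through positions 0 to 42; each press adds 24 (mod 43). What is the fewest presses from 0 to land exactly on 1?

24·9 = 216 = 5·43 + 1, so 24⁻¹ ≡ 9 (mod 43).

9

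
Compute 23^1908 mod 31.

Successive squares of 23 mod 31: 23^1≡23, 23^2≡2, 23^4≡4, 23^8≡16, 23^16≡8, 23^32≡2, 23^64≡4, 23^128≡16, 23^256≡8, 23^512≡2, 23^1024≡4.
1908 = 4 + 16 + 32 + 64 + 256 + 512 + 1024, so 23^1908 ≡ 4·8·2·4·8·2·4 ≡ 16 (mod 31).

16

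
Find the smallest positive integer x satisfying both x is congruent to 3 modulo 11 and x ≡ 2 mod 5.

x ≡ 2 (mod 5) gives x ∈ {2, 7, 12, 17, 22, 27, 32, 37, …}.
The first of these with x mod 11 = 3 is 47.

47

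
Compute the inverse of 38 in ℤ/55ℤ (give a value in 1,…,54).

38·42 = 1596 = 29·55 + 1, so 38⁻¹ ≡ 42 (mod 55).

42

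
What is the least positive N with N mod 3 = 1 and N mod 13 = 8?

34

x ≡ 1 (mod 3) gives x ∈ {1, 4, 7, 10, 13, 16, 19, 22, …}.
The first of these with x mod 13 = 8 is 34.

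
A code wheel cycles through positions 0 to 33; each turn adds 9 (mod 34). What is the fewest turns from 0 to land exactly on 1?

19

9·19 = 171 = 5·34 + 1, so 9⁻¹ ≡ 19 (mod 34).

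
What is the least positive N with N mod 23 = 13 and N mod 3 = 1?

x ≡ 1 (mod 3) gives x ∈ {1, 4, 7, 10, 13}.
The first of these with x mod 23 = 13 is 13.

13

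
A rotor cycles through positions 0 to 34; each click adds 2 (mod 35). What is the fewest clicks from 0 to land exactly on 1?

18

35 = 17·2 + 1
2 = 2·1 + 0
Back-substituting gives 2·18 ≡ 1 (mod 35).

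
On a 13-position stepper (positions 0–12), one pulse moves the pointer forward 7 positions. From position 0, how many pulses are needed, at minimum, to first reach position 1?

7·2 = 14 = 1·13 + 1, so 7⁻¹ ≡ 2 (mod 13).

2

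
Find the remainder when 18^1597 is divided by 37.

Successive squares of 18 mod 37: 18^1≡18, 18^2≡28, 18^4≡7, 18^8≡12, 18^16≡33, 18^32≡16, 18^64≡34, 18^128≡9, 18^256≡7, 18^512≡12, 18^1024≡33.
1597 = 1 + 4 + 8 + 16 + 32 + 512 + 1024, so 18^1597 ≡ 18·7·12·33·16·12·33 ≡ 32 (mod 37).

32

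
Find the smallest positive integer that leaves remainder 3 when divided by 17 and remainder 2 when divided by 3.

20

x ≡ 2 (mod 3) gives x ∈ {2, 5, 8, 11, 14, 17, 20}.
The first of these with x mod 17 = 3 is 20.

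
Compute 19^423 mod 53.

27

Square-and-reduce mod 53: 19^1≡19, 19^2≡43, 19^4≡47, 19^8≡36, 19^16≡24, 19^32≡46, 19^64≡49, 19^128≡16, 19^256≡44.
Since 423 = 1 + 2 + 4 + 32 + 128 + 256 in binary, 19^423 ≡ 19·43·47·46·16·44 ≡ 27 (mod 53).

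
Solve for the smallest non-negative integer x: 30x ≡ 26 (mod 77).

30⁻¹ ≡ 18 (mod 77) because 30·18 = 540 = 7·77 + 1.
Multiplying both sides by 18: x ≡ 18·26 = 468 ≡ 6 (mod 77).
Check: 30·6 = 180 = 2·77 + 26.

6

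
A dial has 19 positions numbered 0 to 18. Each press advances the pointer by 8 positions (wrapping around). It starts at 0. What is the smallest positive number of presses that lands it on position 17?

8⁻¹ ≡ 12 (mod 19) because 8·12 = 96 = 5·19 + 1.
So x ≡ 12·17 = 204 ≡ 14 (mod 19).

14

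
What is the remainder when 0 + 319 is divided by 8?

319 = 39·8 + 7, so 319 mod 8 = 7.
(0 + 7) mod 8 = 7.

7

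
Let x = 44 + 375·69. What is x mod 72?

71

375·69 = 25875.
25875 mod 72 = 27 (since 359·72 = 25848).
(44 + 27) mod 72 = 71.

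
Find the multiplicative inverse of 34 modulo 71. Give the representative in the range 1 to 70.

71 = 2·34 + 3
34 = 11·3 + 1
3 = 3·1 + 0
Back-substituting gives 34·23 ≡ 1 (mod 71).

23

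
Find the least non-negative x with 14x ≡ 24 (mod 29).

10

14⁻¹ ≡ 27 (mod 29) because 14·27 = 378 = 13·29 + 1.
Multiplying both sides by 27: x ≡ 27·24 = 648 ≡ 10 (mod 29).
Check: 14·10 = 140 = 4·29 + 24.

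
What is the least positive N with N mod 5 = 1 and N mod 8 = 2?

x ≡ 1 (mod 5) gives x ∈ {1, 6, 11, 16, 21, 26}.
The first of these with x mod 8 = 2 is 26.

26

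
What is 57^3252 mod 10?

Last digits of 7^n: 7, 9, 3, 1 (period 4).
3252 leaves remainder 0 on division by 4, so 57^3252 ends in 1.

1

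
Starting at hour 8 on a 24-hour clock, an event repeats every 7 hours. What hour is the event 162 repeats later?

162·7 = 1134.
Dividing 1134 by 24 gives quotient 47 and remainder 6.
(8 + 6) mod 24 = 14.

14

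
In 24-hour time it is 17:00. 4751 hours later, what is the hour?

4751 = 197·24 + 23, so 4751 mod 24 = 23.
(17 + 23) mod 24 = 16.

16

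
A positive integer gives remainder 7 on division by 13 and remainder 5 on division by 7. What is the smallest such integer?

33

x ≡ 5 (mod 7) gives x ∈ {5, 12, 19, 26, 33}.
The first of these with x mod 13 = 7 is 33.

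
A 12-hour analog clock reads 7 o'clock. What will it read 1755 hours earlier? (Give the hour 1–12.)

1755 mod 12 = 3 (since 146·12 = 1752).
7 − 3 → 4 on a 12-hour dial.

4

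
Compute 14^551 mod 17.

6

By repeated squaring mod 17: 14^1≡14, 14^2≡9, 14^4≡13, 14^8≡16, 14^16≡1, 14^32≡1, 14^64≡1, 14^128≡1, 14^256≡1, 14^512≡1.
Since 551 = 1 + 2 + 4 + 32 + 512 in binary, 14^551 ≡ 14·9·13·1·1 ≡ 6 (mod 17).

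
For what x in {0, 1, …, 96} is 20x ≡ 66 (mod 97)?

20⁻¹ ≡ 34 (mod 97) because 20·34 = 680 = 7·97 + 1.
Multiplying both sides by 34: x ≡ 34·66 = 2244 ≡ 13 (mod 97).

13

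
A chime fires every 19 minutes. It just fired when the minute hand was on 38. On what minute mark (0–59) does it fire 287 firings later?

31

287·19 = 5453.
5453 = 90·60 + 53, so 5453 mod 60 = 53.
(38 + 53) mod 60 = 31.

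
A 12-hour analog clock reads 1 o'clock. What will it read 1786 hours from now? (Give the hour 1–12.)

11

1786 mod 12 = 10 (since 148·12 = 1776).
1 + 10 → 11 on a 12-hour dial.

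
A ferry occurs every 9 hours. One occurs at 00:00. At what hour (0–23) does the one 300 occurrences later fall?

300·9 = 2700.
2700 − 112·24 = 12, so 2700 ≡ 12 (mod 24).
(0 + 12) mod 24 = 12.

12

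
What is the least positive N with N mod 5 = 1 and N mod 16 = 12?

76

x ≡ 1 (mod 5) gives x ∈ {1, 6, 11, 16, 21, 26, 31, 36, …}.
The first of these with x mod 16 = 12 is 76.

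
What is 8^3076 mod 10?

The units digit of 8^n cycles with period 4: 8, 4, 2, 6, …
3076 mod 4 = 0, so the last digit matches 8^4 = 6.

6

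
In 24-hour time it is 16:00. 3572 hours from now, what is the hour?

12

3572 mod 24 = 20 (since 148·24 = 3552).
(16 + 20) mod 24 = 12.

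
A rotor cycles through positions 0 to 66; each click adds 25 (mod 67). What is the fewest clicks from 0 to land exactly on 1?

25·59 = 1475 = 22·67 + 1, so 25⁻¹ ≡ 59 (mod 67).

59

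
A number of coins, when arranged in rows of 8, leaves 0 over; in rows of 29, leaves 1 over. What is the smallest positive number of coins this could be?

x ≡ 0 (mod 8) gives x ∈ {0, 8, 16, 24, 32, 40, 48, 56, …}.
The first of these with x mod 29 = 1 is 88.

88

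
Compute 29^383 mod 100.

Square-and-reduce mod 100: 29^1≡29, 29^2≡41, 29^4≡81, 29^8≡61, 29^16≡21, 29^32≡41, 29^64≡81, 29^128≡61, 29^256≡21.
Since 383 = 1 + 2 + 4 + 8 + 16 + 32 + 64 + 256 in binary, 29^383 ≡ 29·41·81·61·21·41·81·21 ≡ 89 (mod 100).

89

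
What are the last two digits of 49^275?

49

By repeated squaring mod 100: 49^1≡49, 49^2≡1, 49^4≡1, 49^8≡1, 49^16≡1, 49^32≡1, 49^64≡1, 49^128≡1, 49^256≡1.
Since 275 = 1 + 2 + 16 + 256 in binary, 49^275 ≡ 49·1·1·1 ≡ 49 (mod 100).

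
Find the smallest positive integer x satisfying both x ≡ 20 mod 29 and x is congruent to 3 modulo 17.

x ≡ 3 (mod 17) gives x ∈ {3, 20}.
The first of these with x mod 29 = 20 is 20.

20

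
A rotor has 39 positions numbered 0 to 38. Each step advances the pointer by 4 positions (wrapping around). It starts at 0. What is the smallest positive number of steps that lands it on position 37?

4⁻¹ ≡ 10 (mod 39) because 4·10 = 40 = 1·39 + 1.
So x ≡ 10·37 = 370 ≡ 19 (mod 39).
Check: 4·19 = 76 = 1·39 + 37.

19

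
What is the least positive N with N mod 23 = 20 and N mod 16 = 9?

Since 16·13 ≡ 1 (mod 23), take x = 9 + 16·((20−9)·13 mod 23) = 9 + 16·5 = 89.
Check: 89 mod 23 = 20, 89 mod 16 = 9.

89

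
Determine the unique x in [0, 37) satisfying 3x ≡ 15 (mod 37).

3⁻¹ ≡ 25 (mod 37) because 3·25 = 75 = 2·37 + 1.
Multiplying both sides by 25: x ≡ 25·15 = 375 ≡ 5 (mod 37).
Check: 3·5 = 15 = 0·37 + 15.

5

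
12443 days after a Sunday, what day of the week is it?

12443 = 1777·7 + 4, so 12443 mod 7 = 4.
Sunday + 4 days → Thursday.

Thursday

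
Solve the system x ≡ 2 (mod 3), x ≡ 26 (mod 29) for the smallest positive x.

26

x ≡ 2 (mod 3) gives x ∈ {2, 5, 8, 11, 14, 17, 20, 23, …}.
The first of these with x mod 29 = 26 is 26.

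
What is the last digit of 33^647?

7

The units digit of 33^n cycles with period 4: 3, 9, 7, 1, …
647 leaves remainder 3 on division by 4, so 33^647 ends in 7.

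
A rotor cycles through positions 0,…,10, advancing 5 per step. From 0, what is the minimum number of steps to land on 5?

1

The inverse of 5 mod 11 is 9 (since 5·9 = 45 ≡ 1).
So x ≡ 9·5 = 45 ≡ 1 (mod 11).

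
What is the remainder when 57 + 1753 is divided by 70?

60

1753 mod 70 = 3 (since 25·70 = 1750).
(57 + 3) mod 70 = 60.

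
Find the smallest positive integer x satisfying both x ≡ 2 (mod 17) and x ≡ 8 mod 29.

240

x ≡ 2 (mod 17) gives x ∈ {2, 19, 36, 53, 70, 87, 104, 121, …}.
The first of these with x mod 29 = 8 is 240.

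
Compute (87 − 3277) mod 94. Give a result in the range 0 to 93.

6

3277 = 34·94 + 81, so 3277 mod 94 = 81.
(87 − 81) mod 94 = 6.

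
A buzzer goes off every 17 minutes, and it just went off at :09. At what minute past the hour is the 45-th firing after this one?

45·17 = 765.
765 = 12·60 + 45, so 765 mod 60 = 45.
(9 + 45) mod 60 = 54.

54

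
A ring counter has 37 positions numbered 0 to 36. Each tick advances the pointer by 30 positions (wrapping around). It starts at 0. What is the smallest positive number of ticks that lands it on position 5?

30⁻¹ ≡ 21 (mod 37) because 30·21 = 630 = 17·37 + 1.
Multiplying both sides by 21: x ≡ 21·5 = 105 ≡ 31 (mod 37).
Check: 30·31 = 930 = 25·37 + 5.

31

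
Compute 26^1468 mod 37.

By repeated squaring mod 37: 26^1≡26, 26^2≡10, 26^4≡26, 26^8≡10, 26^16≡26, 26^32≡10, 26^64≡26, 26^128≡10, 26^256≡26, 26^512≡10, 26^1024≡26.
Since 1468 = 4 + 8 + 16 + 32 + 128 + 256 + 1024 in binary, 26^1468 ≡ 26·10·26·10·10·26·26 ≡ 26 (mod 37).

26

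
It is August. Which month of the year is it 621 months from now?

621 = 51·12 + 9, so 621 mod 12 = 9.
August + 9 months → May.

May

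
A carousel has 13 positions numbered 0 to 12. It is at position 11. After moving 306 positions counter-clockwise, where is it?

4

306 = 23·13 + 7, so 306 mod 13 = 7.
(11 − 7) mod 13 = 4.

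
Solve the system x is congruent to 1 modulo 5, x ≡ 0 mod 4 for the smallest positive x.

Since 4·4 ≡ 1 (mod 5), take x = 0 + 4·((1−0)·4 mod 5) = 0 + 4·4 = 16.
Check: 16 mod 5 = 1, 16 mod 4 = 0.

16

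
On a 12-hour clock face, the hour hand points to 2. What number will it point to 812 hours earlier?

812 − 67·12 = 8, so 812 ≡ 8 (mod 12).
2 − 8 → 6 on a 12-hour dial.

6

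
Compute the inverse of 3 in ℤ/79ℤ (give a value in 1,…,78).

53

3·53 = 159 = 2·79 + 1, so 3⁻¹ ≡ 53 (mod 79).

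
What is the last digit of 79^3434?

The units digit of 79^n cycles with period 2: 9, 1, …
3434 mod 2 = 0, so the last digit matches 9^2 = 1.

1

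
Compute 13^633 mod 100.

53

Successive squares of 13 mod 100: 13^1≡13, 13^2≡69, 13^4≡61, 13^8≡21, 13^16≡41, 13^32≡81, 13^64≡61, 13^128≡21, 13^256≡41, 13^512≡81.
Since 633 = 1 + 8 + 16 + 32 + 64 + 512 in binary, 13^633 ≡ 13·21·41·81·61·81 ≡ 53 (mod 100).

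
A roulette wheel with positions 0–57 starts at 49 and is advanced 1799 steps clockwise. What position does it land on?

1799 mod 58 = 1 (since 31·58 = 1798).
(49 + 1) mod 58 = 50.

50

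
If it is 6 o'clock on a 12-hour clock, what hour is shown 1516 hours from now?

1516 = 126·12 + 4, so 1516 mod 12 = 4.
6 + 4 → 10 on a 12-hour dial.

10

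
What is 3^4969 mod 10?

The units digit of 3^n cycles with period 4: 3, 9, 7, 1, …
4969 leaves remainder 1 on division by 4, so 3^4969 ends in 3.

3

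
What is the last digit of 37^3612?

1

Last digits of 7^n: 7, 9, 3, 1 (period 4).
3612 mod 4 = 0, so the last digit matches 7^4 = 1.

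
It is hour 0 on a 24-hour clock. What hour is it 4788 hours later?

12

4788 mod 24 = 12 (since 199·24 = 4776).
(0 + 12) mod 24 = 12.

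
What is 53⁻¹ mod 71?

67

53·67 = 3551 = 50·71 + 1, so 53⁻¹ ≡ 67 (mod 71).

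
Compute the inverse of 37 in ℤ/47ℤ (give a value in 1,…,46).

14

37·14 = 518 = 11·47 + 1, so 37⁻¹ ≡ 14 (mod 47).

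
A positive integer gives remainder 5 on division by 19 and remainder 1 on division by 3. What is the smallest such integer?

43

x ≡ 1 (mod 3) gives x ∈ {1, 4, 7, 10, 13, 16, 19, 22, …}.
The first of these with x mod 19 = 5 is 43.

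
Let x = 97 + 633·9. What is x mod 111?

22

633·9 = 5697.
Dividing 5697 by 111 gives quotient 51 and remainder 36.
(97 + 36) mod 111 = 22.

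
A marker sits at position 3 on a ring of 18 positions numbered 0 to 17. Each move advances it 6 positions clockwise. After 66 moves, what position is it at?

66·6 = 396.
Dividing 396 by 18 gives quotient 22 and remainder 0.
(3 + 0) mod 18 = 3.

3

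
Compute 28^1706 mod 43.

38

By repeated squaring mod 43: 28^1≡28, 28^2≡10, 28^4≡14, 28^8≡24, 28^16≡17, 28^32≡31, 28^64≡15, 28^128≡10, 28^256≡14, 28^512≡24, 28^1024≡17.
Since 1706 = 2 + 8 + 32 + 128 + 512 + 1024 in binary, 28^1706 ≡ 10·24·31·10·24·17 ≡ 38 (mod 43).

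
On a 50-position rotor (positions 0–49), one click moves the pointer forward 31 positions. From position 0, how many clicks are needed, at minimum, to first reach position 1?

21

50 = 1·31 + 19
31 = 1·19 + 12
19 = 1·12 + 7
12 = 1·7 + 5
7 = 1·5 + 2
5 = 2·2 + 1
2 = 2·1 + 0
Back-substituting gives 31·21 ≡ 1 (mod 50).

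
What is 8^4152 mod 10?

Last digits of 8^n: 8, 4, 2, 6 (period 4).
4152 mod 4 = 0, so the last digit matches 8^4 = 6.

6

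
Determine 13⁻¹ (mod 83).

32

83 = 6·13 + 5
13 = 2·5 + 3
5 = 1·3 + 2
3 = 1·2 + 1
2 = 2·1 + 0
Back-substituting gives 13·32 ≡ 1 (mod 83).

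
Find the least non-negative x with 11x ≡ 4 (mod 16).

The inverse of 11 mod 16 is 3 (since 11·3 = 33 ≡ 1).
So x ≡ 3·4 = 12 ≡ 12 (mod 16).
Check: 11·12 = 132 = 8·16 + 4.

12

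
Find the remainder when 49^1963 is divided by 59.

35

Square-and-reduce mod 59: 49^1≡49, 49^2≡41, 49^4≡29, 49^8≡15, 49^16≡48, 49^32≡3, 49^64≡9, 49^128≡22, 49^256≡12, 49^512≡26, 49^1024≡27.
1963 = 1 + 2 + 8 + 32 + 128 + 256 + 512 + 1024, so 49^1963 ≡ 49·41·15·3·22·12·26·27 ≡ 35 (mod 59).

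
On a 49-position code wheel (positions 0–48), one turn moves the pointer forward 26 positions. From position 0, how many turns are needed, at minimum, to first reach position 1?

49 = 1·26 + 23
26 = 1·23 + 3
23 = 7·3 + 2
3 = 1·2 + 1
2 = 2·1 + 0
Back-substituting gives 26·17 ≡ 1 (mod 49).

17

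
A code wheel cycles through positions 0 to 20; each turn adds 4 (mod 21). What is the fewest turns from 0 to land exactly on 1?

16

21 = 5·4 + 1
4 = 4·1 + 0
Back-substituting gives 4·16 ≡ 1 (mod 21).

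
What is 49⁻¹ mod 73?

3

49·3 = 147 = 2·73 + 1, so 49⁻¹ ≡ 3 (mod 73).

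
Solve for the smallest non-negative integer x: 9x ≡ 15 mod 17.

13

9⁻¹ ≡ 2 (mod 17) because 9·2 = 18 = 1·17 + 1.
Multiplying both sides by 2: x ≡ 2·15 = 30 ≡ 13 (mod 17).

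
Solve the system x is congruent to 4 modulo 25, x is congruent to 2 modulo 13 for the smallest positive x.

54

Since 13·2 ≡ 1 (mod 25), take x = 2 + 13·((4−2)·2 mod 25) = 2 + 13·4 = 54.
Check: 54 mod 25 = 4, 54 mod 13 = 2.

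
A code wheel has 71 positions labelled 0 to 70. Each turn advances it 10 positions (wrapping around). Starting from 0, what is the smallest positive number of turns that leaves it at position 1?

64

71 = 7·10 + 1
10 = 10·1 + 0
Back-substituting gives 10·64 ≡ 1 (mod 71).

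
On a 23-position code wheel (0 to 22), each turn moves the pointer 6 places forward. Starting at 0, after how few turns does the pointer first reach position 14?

6⁻¹ ≡ 4 (mod 23) because 6·4 = 24 = 1·23 + 1.
So x ≡ 4·14 = 56 ≡ 10 (mod 23).

10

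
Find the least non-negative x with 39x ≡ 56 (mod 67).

The inverse of 39 mod 67 is 55 (since 39·55 = 2145 ≡ 1).
So x ≡ 55·56 = 3080 ≡ 65 (mod 67).
Check: 39·65 = 2535 = 37·67 + 56.

65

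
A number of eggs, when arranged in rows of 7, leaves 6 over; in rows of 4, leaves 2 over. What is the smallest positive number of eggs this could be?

6

x ≡ 2 (mod 4) gives x ∈ {2, 6}.
The first of these with x mod 7 = 6 is 6.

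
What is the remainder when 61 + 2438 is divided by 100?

Dividing 2438 by 100 gives quotient 24 and remainder 38.
(61 + 38) mod 100 = 99.

99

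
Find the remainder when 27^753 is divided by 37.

By repeated squaring mod 37: 27^1≡27, 27^2≡26, 27^4≡10, 27^8≡26, 27^16≡10, 27^32≡26, 27^64≡10, 27^128≡26, 27^256≡10, 27^512≡26.
Since 753 = 1 + 16 + 32 + 64 + 128 + 512 in binary, 27^753 ≡ 27·10·26·10·26·26 ≡ 36 (mod 37).

36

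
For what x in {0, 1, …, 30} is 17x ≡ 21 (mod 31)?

The inverse of 17 mod 31 is 11 (since 17·11 = 187 ≡ 1).
So x ≡ 11·21 = 231 ≡ 14 (mod 31).

14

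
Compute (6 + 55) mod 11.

Dividing 55 by 11 gives quotient 5 and remainder 0.
(6 + 0) mod 11 = 6.

6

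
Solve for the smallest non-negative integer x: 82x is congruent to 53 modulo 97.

The inverse of 82 mod 97 is 84 (since 82·84 = 6888 ≡ 1).
So x ≡ 84·53 = 4452 ≡ 87 (mod 97).

87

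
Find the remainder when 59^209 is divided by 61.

Successive squares of 59 mod 61: 59^1≡59, 59^2≡4, 59^4≡16, 59^8≡12, 59^16≡22, 59^32≡57, 59^64≡16, 59^128≡12.
Since 209 = 1 + 16 + 64 + 128 in binary, 59^209 ≡ 59·22·16·12 ≡ 31 (mod 61).

31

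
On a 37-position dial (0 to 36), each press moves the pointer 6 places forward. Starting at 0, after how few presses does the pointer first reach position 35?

6⁻¹ ≡ 31 (mod 37) because 6·31 = 186 = 5·37 + 1.
So x ≡ 31·35 = 1085 ≡ 12 (mod 37).
Check: 6·12 = 72 = 1·37 + 35.

12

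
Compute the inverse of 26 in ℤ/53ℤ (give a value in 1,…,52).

53 = 2·26 + 1
26 = 26·1 + 0
Back-substituting gives 26·51 ≡ 1 (mod 53).

51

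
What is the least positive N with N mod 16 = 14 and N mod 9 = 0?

126

x ≡ 0 (mod 9) gives x ∈ {0, 9, 18, 27, 36, 45, 54, 63, …}.
The first of these with x mod 16 = 14 is 126.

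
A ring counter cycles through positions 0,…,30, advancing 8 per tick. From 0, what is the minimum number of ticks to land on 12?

17

8⁻¹ ≡ 4 (mod 31) because 8·4 = 32 = 1·31 + 1.
So x ≡ 4·12 = 48 ≡ 17 (mod 31).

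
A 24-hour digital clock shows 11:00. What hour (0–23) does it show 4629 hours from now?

4629 = 192·24 + 21, so 4629 mod 24 = 21.
(11 + 21) mod 24 = 8.

8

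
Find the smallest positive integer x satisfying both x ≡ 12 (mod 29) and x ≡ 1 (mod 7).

x ≡ 1 (mod 7) gives x ∈ {1, 8, 15, 22, 29, 36, 43, 50, …}.
The first of these with x mod 29 = 12 is 99.

99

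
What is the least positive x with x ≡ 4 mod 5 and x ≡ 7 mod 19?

x ≡ 4 (mod 5) gives x ∈ {4, 9, 14, 19, 24, 29, 34, 39, …}.
The first of these with x mod 19 = 7 is 64.

64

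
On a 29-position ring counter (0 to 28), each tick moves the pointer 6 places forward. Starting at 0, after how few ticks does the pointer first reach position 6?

6⁻¹ ≡ 5 (mod 29) because 6·5 = 30 = 1·29 + 1.
Multiplying both sides by 5: x ≡ 5·6 = 30 ≡ 1 (mod 29).
Check: 6·1 = 6 = 0·29 + 6.

1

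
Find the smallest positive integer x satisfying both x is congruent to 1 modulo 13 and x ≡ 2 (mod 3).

x ≡ 2 (mod 3) gives x ∈ {2, 5, 8, 11, 14}.
The first of these with x mod 13 = 1 is 14.

14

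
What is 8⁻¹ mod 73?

73 = 9·8 + 1
8 = 8·1 + 0
Back-substituting gives 8·64 ≡ 1 (mod 73).

64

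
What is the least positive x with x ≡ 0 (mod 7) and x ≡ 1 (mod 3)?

7

Since 3·5 ≡ 1 (mod 7), take x = 1 + 3·((0−1)·5 mod 7) = 1 + 3·2 = 7.
Check: 7 mod 7 = 0, 7 mod 3 = 1.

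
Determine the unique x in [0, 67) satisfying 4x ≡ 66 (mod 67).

50

The inverse of 4 mod 67 is 17 (since 4·17 = 68 ≡ 1).
Multiplying both sides by 17: x ≡ 17·66 = 1122 ≡ 50 (mod 67).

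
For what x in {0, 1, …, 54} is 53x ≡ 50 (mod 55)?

The inverse of 53 mod 55 is 27 (since 53·27 = 1431 ≡ 1).
So x ≡ 27·50 = 1350 ≡ 30 (mod 55).

30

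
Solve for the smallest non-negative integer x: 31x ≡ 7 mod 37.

The inverse of 31 mod 37 is 6 (since 31·6 = 186 ≡ 1).
Multiplying both sides by 6: x ≡ 6·7 = 42 ≡ 5 (mod 37).
Check: 31·5 = 155 = 4·37 + 7.

5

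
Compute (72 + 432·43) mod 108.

72

432·43 = 18576.
18576 − 172·108 = 0, so 18576 ≡ 0 (mod 108).
(72 + 0) mod 108 = 72.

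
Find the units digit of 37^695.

3

Last digits of 7^n: 7, 9, 3, 1 (period 4).
695 mod 4 = 3, so the last digit matches 7^3 = 3.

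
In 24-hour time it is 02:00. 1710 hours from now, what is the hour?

1710 − 71·24 = 6, so 1710 ≡ 6 (mod 24).
(2 + 6) mod 24 = 8.

8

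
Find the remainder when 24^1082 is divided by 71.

By repeated squaring mod 71: 24^1≡24, 24^2≡8, 24^4≡64, 24^8≡49, 24^16≡58, 24^32≡27, 24^64≡19, 24^128≡6, 24^256≡36, 24^512≡18, 24^1024≡40.
1082 = 2 + 8 + 16 + 32 + 1024, so 24^1082 ≡ 8·49·58·27·40 ≡ 27 (mod 71).

27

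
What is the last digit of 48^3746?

Last digits of 8^n: 8, 4, 2, 6 (period 4).
3746 leaves remainder 2 on division by 4, so 48^3746 ends in 4.

4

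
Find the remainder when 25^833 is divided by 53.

25

By repeated squaring mod 53: 25^1≡25, 25^2≡42, 25^4≡15, 25^8≡13, 25^16≡10, 25^32≡47, 25^64≡36, 25^128≡24, 25^256≡46, 25^512≡49.
833 = 1 + 64 + 256 + 512, so 25^833 ≡ 25·36·46·49 ≡ 25 (mod 53).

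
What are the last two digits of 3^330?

Successive squares of 3 mod 100: 3^1≡3, 3^2≡9, 3^4≡81, 3^8≡61, 3^16≡21, 3^32≡41, 3^64≡81, 3^128≡61, 3^256≡21.
Since 330 = 2 + 8 + 64 + 256 in binary, 3^330 ≡ 9·61·81·21 ≡ 49 (mod 100).

49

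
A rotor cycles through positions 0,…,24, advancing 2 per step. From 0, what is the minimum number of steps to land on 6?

The inverse of 2 mod 25 is 13 (since 2·13 = 26 ≡ 1).
So x ≡ 13·6 = 78 ≡ 3 (mod 25).

3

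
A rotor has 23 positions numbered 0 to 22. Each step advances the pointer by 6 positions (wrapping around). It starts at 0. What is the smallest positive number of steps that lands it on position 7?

5

6⁻¹ ≡ 4 (mod 23) because 6·4 = 24 = 1·23 + 1.
Multiplying both sides by 4: x ≡ 4·7 = 28 ≡ 5 (mod 23).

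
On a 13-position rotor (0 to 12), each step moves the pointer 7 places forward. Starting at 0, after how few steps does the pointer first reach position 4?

7⁻¹ ≡ 2 (mod 13) because 7·2 = 14 = 1·13 + 1.
Multiplying both sides by 2: x ≡ 2·4 = 8 ≡ 8 (mod 13).

8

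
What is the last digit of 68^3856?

The units digit of 68^n cycles with period 4: 8, 4, 2, 6, …
3856 leaves remainder 0 on division by 4, so 68^3856 ends in 6.

6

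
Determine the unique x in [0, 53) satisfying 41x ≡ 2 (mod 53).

41⁻¹ ≡ 22 (mod 53) because 41·22 = 902 = 17·53 + 1.
So x ≡ 22·2 = 44 ≡ 44 (mod 53).

44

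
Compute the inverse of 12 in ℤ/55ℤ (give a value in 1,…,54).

23

55 = 4·12 + 7
12 = 1·7 + 5
7 = 1·5 + 2
5 = 2·2 + 1
2 = 2·1 + 0
Back-substituting gives 12·23 ≡ 1 (mod 55).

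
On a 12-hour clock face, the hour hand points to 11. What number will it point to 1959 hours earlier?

8

1959 mod 12 = 3 (since 163·12 = 1956).
11 − 3 → 8 on a 12-hour dial.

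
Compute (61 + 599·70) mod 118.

101

599·70 = 41930.
41930 mod 118 = 40 (since 355·118 = 41890).
(61 + 40) mod 118 = 101.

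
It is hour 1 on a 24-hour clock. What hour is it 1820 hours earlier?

5

1820 mod 24 = 20 (since 75·24 = 1800).
(1 − 20) mod 24 = 5.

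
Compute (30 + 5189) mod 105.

5189 − 49·105 = 44, so 5189 ≡ 44 (mod 105).
(30 + 44) mod 105 = 74.

74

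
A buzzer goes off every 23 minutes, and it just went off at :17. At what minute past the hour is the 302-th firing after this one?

302·23 = 6946.
6946 − 115·60 = 46, so 6946 ≡ 46 (mod 60).
(17 + 46) mod 60 = 3.

3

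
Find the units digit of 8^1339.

The units digit of 8^n cycles with period 4: 8, 4, 2, 6, …
1339 leaves remainder 3 on division by 4, so 8^1339 ends in 2.

2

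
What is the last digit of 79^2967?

9

The units digit of 79^n cycles with period 2: 9, 1, …
2967 mod 2 = 1, so the last digit matches 9^1 = 9.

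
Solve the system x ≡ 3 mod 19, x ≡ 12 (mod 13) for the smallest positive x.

x ≡ 12 (mod 13) gives x ∈ {12, 25, 38, 51, 64, 77, 90, 103, …}.
The first of these with x mod 19 = 3 is 155.

155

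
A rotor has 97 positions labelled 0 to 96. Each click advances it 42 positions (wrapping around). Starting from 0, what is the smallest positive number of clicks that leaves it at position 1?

67

42·67 = 2814 = 29·97 + 1, so 42⁻¹ ≡ 67 (mod 97).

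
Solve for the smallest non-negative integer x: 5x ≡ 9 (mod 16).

5⁻¹ ≡ 13 (mod 16) because 5·13 = 65 = 4·16 + 1.
So x ≡ 13·9 = 117 ≡ 5 (mod 16).
Check: 5·5 = 25 = 1·16 + 9.

5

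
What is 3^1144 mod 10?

1

Last digits of 3^n: 3, 9, 7, 1 (period 4).
1144 mod 4 = 0, so the last digit matches 3^4 = 1.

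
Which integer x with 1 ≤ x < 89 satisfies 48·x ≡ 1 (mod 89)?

13

89 = 1·48 + 41
48 = 1·41 + 7
41 = 5·7 + 6
7 = 1·6 + 1
6 = 6·1 + 0
Back-substituting gives 48·13 ≡ 1 (mod 89).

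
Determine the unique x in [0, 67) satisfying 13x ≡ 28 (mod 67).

The inverse of 13 mod 67 is 31 (since 13·31 = 403 ≡ 1).
So x ≡ 31·28 = 868 ≡ 64 (mod 67).

64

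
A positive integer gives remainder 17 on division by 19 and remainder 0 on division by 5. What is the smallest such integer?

55

x ≡ 0 (mod 5) gives x ∈ {0, 5, 10, 15, 20, 25, 30, 35, …}.
The first of these with x mod 19 = 17 is 55.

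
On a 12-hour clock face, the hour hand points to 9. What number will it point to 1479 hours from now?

Dividing 1479 by 12 gives quotient 123 and remainder 3.
9 + 3 → 12 on a 12-hour dial.

12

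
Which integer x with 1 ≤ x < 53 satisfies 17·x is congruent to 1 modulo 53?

25

53 = 3·17 + 2
17 = 8·2 + 1
2 = 2·1 + 0
Back-substituting gives 17·25 ≡ 1 (mod 53).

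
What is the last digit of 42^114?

Powers of 2 mod 10 repeat with period 4: 2, 4, 8, 6.
114 leaves remainder 2 on division by 4, so 42^114 ends in 4.

4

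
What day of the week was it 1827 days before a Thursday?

Thursday

1827 − 261·7 = 0, so 1827 ≡ 0 (mod 7).
Thursday − 0 days → Thursday.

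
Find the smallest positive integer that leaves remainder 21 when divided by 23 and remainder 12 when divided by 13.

90

x ≡ 12 (mod 13) gives x ∈ {12, 25, 38, 51, 64, 77, 90}.
The first of these with x mod 23 = 21 is 90.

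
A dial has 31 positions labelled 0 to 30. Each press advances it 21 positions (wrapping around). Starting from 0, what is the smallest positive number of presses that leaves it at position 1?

31 = 1·21 + 10
21 = 2·10 + 1
10 = 10·1 + 0
Back-substituting gives 21·3 ≡ 1 (mod 31).

3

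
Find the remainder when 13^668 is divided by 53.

28

Successive squares of 13 mod 53: 13^1≡13, 13^2≡10, 13^4≡47, 13^8≡36, 13^16≡24, 13^32≡46, 13^64≡49, 13^128≡16, 13^256≡44, 13^512≡28.
Since 668 = 4 + 8 + 16 + 128 + 512 in binary, 13^668 ≡ 47·36·24·16·28 ≡ 28 (mod 53).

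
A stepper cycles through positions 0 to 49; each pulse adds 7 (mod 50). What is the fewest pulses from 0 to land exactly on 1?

43

50 = 7·7 + 1
7 = 7·1 + 0
Back-substituting gives 7·43 ≡ 1 (mod 50).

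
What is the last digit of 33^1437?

The units digit of 33^n cycles with period 4: 3, 9, 7, 1, …
1437 mod 4 = 1, so the last digit matches 3^1 = 3.

3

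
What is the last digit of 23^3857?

Powers of 3 mod 10 repeat with period 4: 3, 9, 7, 1.
3857 mod 4 = 1, so the last digit matches 3^1 = 3.

3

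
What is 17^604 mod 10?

The units digit of 17^n cycles with period 4: 7, 9, 3, 1, …
604 mod 4 = 0, so the last digit matches 7^4 = 1.

1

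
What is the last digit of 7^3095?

3

The units digit of 7^n cycles with period 4: 7, 9, 3, 1, …
3095 mod 4 = 3, so the last digit matches 7^3 = 3.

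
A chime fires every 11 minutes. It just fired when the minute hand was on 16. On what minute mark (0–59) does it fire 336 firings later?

52

336·11 = 3696.
3696 = 61·60 + 36, so 3696 mod 60 = 36.
(16 + 36) mod 60 = 52.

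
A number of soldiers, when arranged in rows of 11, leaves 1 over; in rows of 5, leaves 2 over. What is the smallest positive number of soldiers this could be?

12

x ≡ 2 (mod 5) gives x ∈ {2, 7, 12}.
The first of these with x mod 11 = 1 is 12.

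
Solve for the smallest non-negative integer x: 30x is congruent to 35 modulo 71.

30⁻¹ ≡ 45 (mod 71) because 30·45 = 1350 = 19·71 + 1.
So x ≡ 45·35 = 1575 ≡ 13 (mod 71).

13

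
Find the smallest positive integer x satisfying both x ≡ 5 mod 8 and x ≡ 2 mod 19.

x ≡ 5 (mod 8) gives x ∈ {5, 13, 21}.
The first of these with x mod 19 = 2 is 21.

21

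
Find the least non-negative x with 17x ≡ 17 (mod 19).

1

The inverse of 17 mod 19 is 9 (since 17·9 = 153 ≡ 1).
Multiplying both sides by 9: x ≡ 9·17 = 153 ≡ 1 (mod 19).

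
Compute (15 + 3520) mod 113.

3520 − 31·113 = 17, so 3520 ≡ 17 (mod 113).
(15 + 17) mod 113 = 32.

32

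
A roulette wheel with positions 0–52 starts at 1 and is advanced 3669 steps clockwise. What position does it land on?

3669 = 69·53 + 12, so 3669 mod 53 = 12.
(1 + 12) mod 53 = 13.

13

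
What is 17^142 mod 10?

9

The units digit of 17^n cycles with period 4: 7, 9, 3, 1, …
142 leaves remainder 2 on division by 4, so 17^142 ends in 9.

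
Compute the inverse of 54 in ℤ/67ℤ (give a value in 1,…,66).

54·36 = 1944 = 29·67 + 1, so 54⁻¹ ≡ 36 (mod 67).

36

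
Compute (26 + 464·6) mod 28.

464·6 = 2784.
Dividing 2784 by 28 gives quotient 99 and remainder 12.
(26 + 12) mod 28 = 10.

10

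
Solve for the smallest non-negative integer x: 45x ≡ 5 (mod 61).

34

45⁻¹ ≡ 19 (mod 61) because 45·19 = 855 = 14·61 + 1.
Multiplying both sides by 19: x ≡ 19·5 = 95 ≡ 34 (mod 61).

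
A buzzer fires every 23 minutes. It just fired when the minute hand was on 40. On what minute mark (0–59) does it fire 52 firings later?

52·23 = 1196.
1196 = 19·60 + 56, so 1196 mod 60 = 56.
(40 + 56) mod 60 = 36.

36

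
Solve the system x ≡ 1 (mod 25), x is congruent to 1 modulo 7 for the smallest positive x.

Since 7·18 ≡ 1 (mod 25), take x = 1 + 7·((1−1)·18 mod 25) = 1 + 7·0 = 1.
Check: 1 mod 25 = 1, 1 mod 7 = 1.

1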